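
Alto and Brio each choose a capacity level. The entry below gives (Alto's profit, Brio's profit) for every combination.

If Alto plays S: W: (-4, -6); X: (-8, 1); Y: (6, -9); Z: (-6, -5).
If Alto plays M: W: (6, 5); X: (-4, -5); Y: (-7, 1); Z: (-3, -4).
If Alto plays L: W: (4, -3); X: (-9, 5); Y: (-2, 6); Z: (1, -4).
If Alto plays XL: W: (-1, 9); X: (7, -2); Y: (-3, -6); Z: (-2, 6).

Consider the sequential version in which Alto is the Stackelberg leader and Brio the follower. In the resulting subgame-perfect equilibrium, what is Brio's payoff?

Work backward from Brio's decision.
- S: BR = X, leader payoff -8.
- M: BR = W, leader payoff 6.
- L: BR = Y, leader payoff -2.
- XL: BR = W, leader payoff -1.
Alto's induced payoffs are -8, 6, -2, -1, so Alto commits to M. Subgame-perfect outcome: (M, W) with payoffs (6, 5).

5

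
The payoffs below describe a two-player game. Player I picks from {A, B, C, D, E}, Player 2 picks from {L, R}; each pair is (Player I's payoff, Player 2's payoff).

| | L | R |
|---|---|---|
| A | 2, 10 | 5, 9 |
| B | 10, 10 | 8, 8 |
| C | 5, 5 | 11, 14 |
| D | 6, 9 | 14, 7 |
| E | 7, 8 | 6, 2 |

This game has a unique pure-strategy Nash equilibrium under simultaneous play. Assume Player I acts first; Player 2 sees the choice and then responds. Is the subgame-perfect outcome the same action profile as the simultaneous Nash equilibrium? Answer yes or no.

no

Solve by backward induction (Player I leads).
- A: BR = L, leader payoff 2.
- B: BR = L, leader payoff 10.
- C: BR = R, leader payoff 11.
- D: BR = L, leader payoff 6.
- E: BR = L, leader payoff 7.
Maximizing over 2, 10, 11, 6, 7, Player I chooses C. Subgame-perfect outcome: (C, R) with payoffs (11, 14).
For the simultaneous game, intersect best replies.
Player I's best replies: L→B; R→D.
Player 2's best replies: A→L; B→L; C→R; D→L; E→L.
Only (B, L) has each player best-responding; Nash payoffs (10, 10).
Sequential outcome (C, R) differs from the Nash profile (B, L).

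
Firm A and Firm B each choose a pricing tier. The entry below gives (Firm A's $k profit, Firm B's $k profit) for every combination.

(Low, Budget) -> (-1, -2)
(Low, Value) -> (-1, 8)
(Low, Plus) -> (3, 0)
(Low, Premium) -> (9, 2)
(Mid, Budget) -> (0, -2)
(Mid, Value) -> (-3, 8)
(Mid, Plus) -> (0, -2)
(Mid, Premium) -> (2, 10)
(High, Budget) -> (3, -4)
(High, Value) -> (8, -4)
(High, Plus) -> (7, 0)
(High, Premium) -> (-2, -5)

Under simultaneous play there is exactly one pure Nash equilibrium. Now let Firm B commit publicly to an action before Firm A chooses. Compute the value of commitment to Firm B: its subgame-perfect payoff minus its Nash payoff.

2

Backward induction with Firm B moving first.
- Budget: BR = High, leader payoff -4.
- Value: BR = High, leader payoff -4.
- Plus: BR = High, leader payoff 0.
- Premium: BR = Low, leader payoff 2.
Firm B's induced payoffs are -4, -4, 0, 2, so Firm B commits to Premium. Subgame-perfect outcome: (Low, Premium) with payoffs (9, 2).
For the simultaneous game, intersect best replies.
Firm A's best replies: Budget→High; Value→High; Plus→High; Premium→Low.
Firm B's best replies: Low→Value; Mid→Premium; High→Plus.
The unique mutual best reply is (High, Plus), giving (7, 0).
Firm B's commitment gain: 2 − 0 = 2.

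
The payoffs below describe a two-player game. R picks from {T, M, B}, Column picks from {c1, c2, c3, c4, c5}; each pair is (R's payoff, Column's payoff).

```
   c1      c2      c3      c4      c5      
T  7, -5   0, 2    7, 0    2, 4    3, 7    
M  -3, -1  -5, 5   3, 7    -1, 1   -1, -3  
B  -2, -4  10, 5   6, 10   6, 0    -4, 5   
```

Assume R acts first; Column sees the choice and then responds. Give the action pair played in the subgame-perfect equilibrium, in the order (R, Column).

(B, c3)

Work backward from Column's decision.
- T → Column plays c5 (best of -5, 2, 0, 4, 7); R gets 3.
- M → Column plays c3 (best of -1, 5, 7, 1, -3); R gets 3.
- B → Column plays c3 (best of -4, 5, 10, 0, 5); R gets 6.
R's induced payoffs are 3, 3, 6, so R commits to B. Subgame-perfect outcome: (B, c3) with payoffs (6, 10).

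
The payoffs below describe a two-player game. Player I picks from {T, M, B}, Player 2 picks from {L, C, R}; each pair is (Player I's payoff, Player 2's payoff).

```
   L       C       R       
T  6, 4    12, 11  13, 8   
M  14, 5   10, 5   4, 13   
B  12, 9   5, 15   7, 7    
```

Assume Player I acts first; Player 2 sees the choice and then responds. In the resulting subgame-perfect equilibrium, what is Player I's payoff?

12

Player 2 best-responds to each possible Player I move:
- T: BR = C, leader payoff 12.
- M: BR = R, leader payoff 4.
- B: BR = C, leader payoff 5.
Among 12, 4, 5, the best is 12 at T. Subgame-perfect outcome: (T, C) with payoffs (12, 11).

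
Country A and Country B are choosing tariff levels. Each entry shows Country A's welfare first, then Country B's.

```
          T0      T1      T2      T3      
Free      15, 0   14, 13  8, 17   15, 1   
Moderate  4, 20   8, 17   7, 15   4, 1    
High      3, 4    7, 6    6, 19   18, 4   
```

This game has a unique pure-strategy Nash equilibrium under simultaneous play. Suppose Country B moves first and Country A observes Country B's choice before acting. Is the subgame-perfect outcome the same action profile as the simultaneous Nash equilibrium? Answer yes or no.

Backward induction with Country B moving first.
- T0: BR = Free, leader payoff 0.
- T1: BR = Free, leader payoff 13.
- T2: BR = Free, leader payoff 17.
- T3: BR = High, leader payoff 4.
Maximizing over 0, 13, 17, 4, Country B chooses T2. Subgame-perfect outcome: (Free, T2) with payoffs (8, 17).
Now find the simultaneous Nash equilibrium.
Country A's best replies: T0→Free; T1→Free; T2→Free; T3→High.
Country B's best replies: Free→T2; Moderate→T0; High→T2.
Only (Free, T2) has each player best-responding; Nash payoffs (8, 17).
Sequential outcome (Free, T2) coincides with the Nash profile (Free, T2).

yes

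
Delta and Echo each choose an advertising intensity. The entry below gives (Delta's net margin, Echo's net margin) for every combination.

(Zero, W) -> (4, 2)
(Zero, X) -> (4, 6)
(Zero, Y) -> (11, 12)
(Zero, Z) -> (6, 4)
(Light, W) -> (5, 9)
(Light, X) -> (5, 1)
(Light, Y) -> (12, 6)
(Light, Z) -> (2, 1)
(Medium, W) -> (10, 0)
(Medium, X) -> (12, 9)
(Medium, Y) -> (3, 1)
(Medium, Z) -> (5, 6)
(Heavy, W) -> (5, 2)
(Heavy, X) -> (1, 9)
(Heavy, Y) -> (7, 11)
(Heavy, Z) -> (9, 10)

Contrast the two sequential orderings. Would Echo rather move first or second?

If Delta leads: Echo's best replies are Zero→Y, Light→W, Medium→X, Heavy→Y; Delta's induced payoffs 11, 5, 12, 7; outcome (Medium, X), payoffs (12, 9).
If Echo leads: Delta's best replies are W→Medium, X→Medium, Y→Light, Z→Heavy; Echo's induced payoffs 0, 9, 6, 10; outcome (Heavy, Z), payoffs (9, 10).
Echo gets 10 moving first and 9 moving second, so Echo prefers to move first.

first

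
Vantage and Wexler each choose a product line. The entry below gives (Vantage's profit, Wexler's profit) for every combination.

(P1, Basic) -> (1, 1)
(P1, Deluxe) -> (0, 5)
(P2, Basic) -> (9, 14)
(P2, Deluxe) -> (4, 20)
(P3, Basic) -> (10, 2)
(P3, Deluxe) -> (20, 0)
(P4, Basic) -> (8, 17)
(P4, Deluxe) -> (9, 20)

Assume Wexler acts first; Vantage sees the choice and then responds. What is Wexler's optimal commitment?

Basic

Vantage best-responds to each possible Wexler move:
- Basic → Vantage plays P3 (best of 1, 9, 10, 8); Wexler gets 2.
- Deluxe → Vantage plays P3 (best of 0, 4, 20, 9); Wexler gets 0.
Wexler's induced payoffs are 2, 0, so Wexler commits to Basic. Subgame-perfect outcome: (P3, Basic) with payoffs (10, 2).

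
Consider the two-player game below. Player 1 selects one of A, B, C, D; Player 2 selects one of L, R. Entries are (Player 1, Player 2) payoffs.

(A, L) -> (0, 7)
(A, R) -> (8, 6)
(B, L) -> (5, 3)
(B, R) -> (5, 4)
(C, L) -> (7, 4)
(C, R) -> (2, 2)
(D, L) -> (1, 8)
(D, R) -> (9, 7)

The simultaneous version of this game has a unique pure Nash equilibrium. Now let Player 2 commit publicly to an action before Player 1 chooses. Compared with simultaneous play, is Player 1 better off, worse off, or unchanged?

Player 1 best-responds to each possible Player 2 move:
- L: BR = C, leader payoff 4.
- R: BR = D, leader payoff 7.
Maximizing over 4, 7, Player 2 chooses R. Subgame-perfect outcome: (D, R) with payoffs (9, 7).
For the simultaneous game, intersect best replies.
Player 1's best replies: L→C; R→D.
Player 2's best replies: A→L; B→R; C→L; D→L.
The unique mutual best reply is (C, L), giving (7, 4).
Player 1 earns 9 sequentially versus 7 at the Nash outcome: better off.

better off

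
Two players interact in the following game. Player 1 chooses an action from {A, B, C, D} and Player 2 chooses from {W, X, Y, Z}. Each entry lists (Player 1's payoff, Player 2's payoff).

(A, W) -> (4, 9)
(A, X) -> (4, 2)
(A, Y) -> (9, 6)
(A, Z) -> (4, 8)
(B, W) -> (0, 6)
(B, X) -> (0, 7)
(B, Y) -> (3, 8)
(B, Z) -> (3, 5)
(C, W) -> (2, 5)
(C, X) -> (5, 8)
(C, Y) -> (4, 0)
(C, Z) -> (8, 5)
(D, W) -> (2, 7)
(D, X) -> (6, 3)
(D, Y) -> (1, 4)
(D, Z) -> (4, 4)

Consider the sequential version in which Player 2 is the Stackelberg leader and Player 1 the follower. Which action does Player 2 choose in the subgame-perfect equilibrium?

Solve by backward induction (Player 2 leads).
- W: BR = A, leader payoff 9.
- X: BR = D, leader payoff 3.
- Y: BR = A, leader payoff 6.
- Z: BR = C, leader payoff 5.
Maximizing over 9, 3, 6, 5, Player 2 chooses W. Subgame-perfect outcome: (A, W) with payoffs (4, 9).

W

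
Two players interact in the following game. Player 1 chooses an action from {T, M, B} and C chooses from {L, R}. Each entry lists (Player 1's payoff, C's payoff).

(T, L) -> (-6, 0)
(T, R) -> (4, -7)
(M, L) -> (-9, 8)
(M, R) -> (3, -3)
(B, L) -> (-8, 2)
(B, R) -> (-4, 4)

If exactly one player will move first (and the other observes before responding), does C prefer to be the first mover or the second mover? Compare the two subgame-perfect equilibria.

If Player 1 leads: C's best replies are T→L, M→L, B→R; Player 1's induced payoffs -6, -9, -4; outcome (B, R), payoffs (-4, 4).
If C leads: Player 1's best replies are L→T, R→T; C's induced payoffs 0, -7; outcome (T, L), payoffs (-6, 0).
C gets 0 moving first and 4 moving second, so C prefers to move second.

second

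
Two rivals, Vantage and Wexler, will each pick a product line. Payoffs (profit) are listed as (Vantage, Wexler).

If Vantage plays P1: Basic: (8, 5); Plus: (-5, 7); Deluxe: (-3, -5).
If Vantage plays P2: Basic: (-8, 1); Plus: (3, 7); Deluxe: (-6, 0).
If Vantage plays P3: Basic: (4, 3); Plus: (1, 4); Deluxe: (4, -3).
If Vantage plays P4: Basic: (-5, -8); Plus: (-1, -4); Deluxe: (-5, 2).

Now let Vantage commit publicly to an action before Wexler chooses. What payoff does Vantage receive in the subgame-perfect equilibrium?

3

Wexler best-responds to each possible Vantage move:
- P1 → Wexler plays Plus (best of 5, 7, -5); Vantage gets -5.
- P2 → Wexler plays Plus (best of 1, 7, 0); Vantage gets 3.
- P3 → Wexler plays Plus (best of 3, 4, -3); Vantage gets 1.
- P4 → Wexler plays Deluxe (best of -8, -4, 2); Vantage gets -5.
Maximizing over -5, 3, 1, -5, Vantage chooses P2. Subgame-perfect outcome: (P2, Plus) with payoffs (3, 7).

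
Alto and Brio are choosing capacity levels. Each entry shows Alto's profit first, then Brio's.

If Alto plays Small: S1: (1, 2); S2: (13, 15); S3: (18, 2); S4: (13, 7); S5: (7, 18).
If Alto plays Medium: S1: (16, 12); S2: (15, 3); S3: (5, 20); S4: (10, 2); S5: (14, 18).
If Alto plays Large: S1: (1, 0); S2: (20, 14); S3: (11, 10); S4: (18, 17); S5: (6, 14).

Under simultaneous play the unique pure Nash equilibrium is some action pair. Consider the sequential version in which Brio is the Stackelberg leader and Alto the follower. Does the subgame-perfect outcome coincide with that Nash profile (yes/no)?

Backward induction with Brio moving first.
- S1: Alto compares 1, 16, 1 and picks Medium; Brio would get 12.
- S2: Alto compares 13, 15, 20 and picks Large; Brio would get 14.
- S3: Alto compares 18, 5, 11 and picks Small; Brio would get 2.
- S4: Alto compares 13, 10, 18 and picks Large; Brio would get 17.
- S5: Alto compares 7, 14, 6 and picks Medium; Brio would get 18.
Brio's induced payoffs are 12, 14, 2, 17, 18, so Brio commits to S5. Subgame-perfect outcome: (Medium, S5) with payoffs (14, 18).
Under simultaneous play:
Alto's best replies: S1→Medium; S2→Large; S3→Small; S4→Large; S5→Medium.
Brio's best replies: Small→S5; Medium→S3; Large→S4.
The unique mutual best reply is (Large, S4), giving (18, 17).
Sequential outcome (Medium, S5) differs from the Nash profile (Large, S4).

no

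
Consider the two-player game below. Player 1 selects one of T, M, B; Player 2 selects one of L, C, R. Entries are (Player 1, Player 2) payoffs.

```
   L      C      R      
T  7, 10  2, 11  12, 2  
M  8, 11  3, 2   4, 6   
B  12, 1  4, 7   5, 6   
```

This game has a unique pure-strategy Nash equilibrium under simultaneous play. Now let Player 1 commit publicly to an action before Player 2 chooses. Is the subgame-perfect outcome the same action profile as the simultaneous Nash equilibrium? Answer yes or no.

Backward induction with Player 1 moving first.
- T: BR = C, leader payoff 2.
- M: BR = L, leader payoff 8.
- B: BR = C, leader payoff 4.
Among 2, 8, 4, the best is 8 at M. Subgame-perfect outcome: (M, L) with payoffs (8, 11).
For the simultaneous game, intersect best replies.
Player 1's best replies: L→B; C→B; R→T.
Player 2's best replies: T→C; M→L; B→C.
The unique mutual best reply is (B, C), giving (4, 7).
Sequential outcome (M, L) differs from the Nash profile (B, C).

no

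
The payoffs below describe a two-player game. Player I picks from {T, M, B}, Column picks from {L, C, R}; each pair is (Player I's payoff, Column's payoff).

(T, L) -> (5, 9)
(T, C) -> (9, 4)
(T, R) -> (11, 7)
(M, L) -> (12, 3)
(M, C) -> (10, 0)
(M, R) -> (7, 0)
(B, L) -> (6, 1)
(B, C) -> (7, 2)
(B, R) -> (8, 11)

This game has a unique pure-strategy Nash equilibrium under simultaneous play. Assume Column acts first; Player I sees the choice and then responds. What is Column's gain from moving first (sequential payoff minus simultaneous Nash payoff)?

Backward induction with Column moving first.
- L: BR = M, leader payoff 3.
- C: BR = M, leader payoff 0.
- R: BR = T, leader payoff 7.
Among 3, 0, 7, the best is 7 at R. Subgame-perfect outcome: (T, R) with payoffs (11, 7).
Now find the simultaneous Nash equilibrium.
Player I's best replies: L→M; C→M; R→T.
Column's best replies: T→L; M→L; B→R.
The unique mutual best reply is (M, L), giving (12, 3).
Column's commitment gain: 7 − 3 = 4.

4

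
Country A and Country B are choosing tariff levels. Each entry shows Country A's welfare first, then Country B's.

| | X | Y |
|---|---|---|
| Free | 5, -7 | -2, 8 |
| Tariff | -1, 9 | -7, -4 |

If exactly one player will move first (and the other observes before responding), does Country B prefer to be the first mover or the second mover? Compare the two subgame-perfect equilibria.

If Country A leads: Country B's best replies are Free→Y, Tariff→X; Country A's induced payoffs -2, -1; outcome (Tariff, X), payoffs (-1, 9).
If Country B leads: Country A's best replies are X→Free, Y→Free; Country B's induced payoffs -7, 8; outcome (Free, Y), payoffs (-2, 8).
Country B gets 8 moving first and 9 moving second, so Country B prefers to move second.

second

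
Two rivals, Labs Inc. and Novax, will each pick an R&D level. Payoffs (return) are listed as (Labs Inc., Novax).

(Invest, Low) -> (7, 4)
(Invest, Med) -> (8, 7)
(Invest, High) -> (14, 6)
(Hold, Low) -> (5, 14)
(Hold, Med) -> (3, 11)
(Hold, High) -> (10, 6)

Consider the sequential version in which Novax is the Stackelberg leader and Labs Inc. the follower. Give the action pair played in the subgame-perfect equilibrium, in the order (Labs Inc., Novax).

Backward induction with Novax moving first.
- Low → Labs Inc. plays Invest (best of 7, 5); Novax gets 4.
- Med → Labs Inc. plays Invest (best of 8, 3); Novax gets 7.
- High → Labs Inc. plays Invest (best of 14, 10); Novax gets 6.
Maximizing over 4, 7, 6, Novax chooses Med. Subgame-perfect outcome: (Invest, Med) with payoffs (8, 7).

(Invest, Med)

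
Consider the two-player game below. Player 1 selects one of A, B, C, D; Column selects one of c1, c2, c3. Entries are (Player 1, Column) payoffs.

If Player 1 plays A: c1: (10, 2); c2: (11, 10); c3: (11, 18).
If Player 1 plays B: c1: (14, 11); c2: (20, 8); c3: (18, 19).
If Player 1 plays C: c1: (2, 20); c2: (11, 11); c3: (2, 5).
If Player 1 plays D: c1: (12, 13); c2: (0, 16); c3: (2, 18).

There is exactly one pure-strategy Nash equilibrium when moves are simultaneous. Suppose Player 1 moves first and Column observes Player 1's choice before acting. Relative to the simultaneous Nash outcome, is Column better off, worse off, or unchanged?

unchanged

Backward induction with Player 1 moving first.
- A: Column compares 2, 10, 18 and picks c3; Player 1 would get 11.
- B: Column compares 11, 8, 19 and picks c3; Player 1 would get 18.
- C: Column compares 20, 11, 5 and picks c1; Player 1 would get 2.
- D: Column compares 13, 16, 18 and picks c3; Player 1 would get 2.
Among 11, 18, 2, 2, the best is 18 at B. Subgame-perfect outcome: (B, c3) with payoffs (18, 19).
Now find the simultaneous Nash equilibrium.
Player 1's best replies: c1→B; c2→B; c3→B.
Column's best replies: A→c3; B→c3; C→c1; D→c3.
Only (B, c3) has each player best-responding; Nash payoffs (18, 19).
Column earns 19 sequentially versus 19 at the Nash outcome: unchanged.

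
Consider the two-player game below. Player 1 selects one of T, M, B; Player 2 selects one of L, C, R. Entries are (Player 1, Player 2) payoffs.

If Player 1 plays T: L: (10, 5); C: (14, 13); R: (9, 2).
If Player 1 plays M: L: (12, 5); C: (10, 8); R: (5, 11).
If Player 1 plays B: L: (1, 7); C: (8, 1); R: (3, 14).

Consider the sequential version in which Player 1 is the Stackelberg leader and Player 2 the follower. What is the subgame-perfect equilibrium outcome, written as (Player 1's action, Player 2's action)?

(T, C)

Player 2 best-responds to each possible Player 1 move:
- T: Player 2 compares 5, 13, 2 and picks C; Player 1 would get 14.
- M: Player 2 compares 5, 8, 11 and picks R; Player 1 would get 5.
- B: Player 2 compares 7, 1, 14 and picks R; Player 1 would get 3.
Maximizing over 14, 5, 3, Player 1 chooses T. Subgame-perfect outcome: (T, C) with payoffs (14, 13).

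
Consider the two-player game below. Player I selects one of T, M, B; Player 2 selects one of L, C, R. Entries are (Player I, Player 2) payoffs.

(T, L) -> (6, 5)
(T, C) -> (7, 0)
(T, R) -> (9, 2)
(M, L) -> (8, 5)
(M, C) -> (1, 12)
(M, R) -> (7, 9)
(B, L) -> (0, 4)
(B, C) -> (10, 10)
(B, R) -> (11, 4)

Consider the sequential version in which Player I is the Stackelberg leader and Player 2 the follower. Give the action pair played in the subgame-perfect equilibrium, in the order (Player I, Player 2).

(B, C)

Solve by backward induction (Player I leads).
- T: BR = L, leader payoff 6.
- M: BR = C, leader payoff 1.
- B: BR = C, leader payoff 10.
Player I's induced payoffs are 6, 1, 10, so Player I commits to B. Subgame-perfect outcome: (B, C) with payoffs (10, 10).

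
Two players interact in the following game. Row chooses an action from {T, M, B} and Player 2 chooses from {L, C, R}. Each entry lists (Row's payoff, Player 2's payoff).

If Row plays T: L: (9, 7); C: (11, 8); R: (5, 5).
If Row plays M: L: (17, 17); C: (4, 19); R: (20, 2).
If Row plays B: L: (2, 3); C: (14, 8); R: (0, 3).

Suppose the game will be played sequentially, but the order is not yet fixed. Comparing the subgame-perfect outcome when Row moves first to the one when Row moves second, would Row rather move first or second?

second

If Row leads: Player 2's best replies are T→C, M→C, B→C; Row's induced payoffs 11, 4, 14; outcome (B, C), payoffs (14, 8).
If Player 2 leads: Row's best replies are L→M, C→B, R→M; Player 2's induced payoffs 17, 8, 2; outcome (M, L), payoffs (17, 17).
Row gets 14 moving first and 17 moving second, so Row prefers to move second.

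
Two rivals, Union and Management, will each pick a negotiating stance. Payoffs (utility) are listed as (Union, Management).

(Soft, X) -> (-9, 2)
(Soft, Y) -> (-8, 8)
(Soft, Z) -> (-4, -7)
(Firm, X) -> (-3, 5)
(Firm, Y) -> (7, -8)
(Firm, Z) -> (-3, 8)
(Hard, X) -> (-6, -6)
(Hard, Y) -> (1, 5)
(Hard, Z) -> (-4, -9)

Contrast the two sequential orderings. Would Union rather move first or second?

first

If Union leads: Management's best replies are Soft→Y, Firm→Z, Hard→Y; Union's induced payoffs -8, -3, 1; outcome (Hard, Y), payoffs (1, 5).
If Management leads: Union's best replies are X→Firm, Y→Firm, Z→Firm; Management's induced payoffs 5, -8, 8; outcome (Firm, Z), payoffs (-3, 8).
Union gets 1 moving first and -3 moving second, so Union prefers to move first.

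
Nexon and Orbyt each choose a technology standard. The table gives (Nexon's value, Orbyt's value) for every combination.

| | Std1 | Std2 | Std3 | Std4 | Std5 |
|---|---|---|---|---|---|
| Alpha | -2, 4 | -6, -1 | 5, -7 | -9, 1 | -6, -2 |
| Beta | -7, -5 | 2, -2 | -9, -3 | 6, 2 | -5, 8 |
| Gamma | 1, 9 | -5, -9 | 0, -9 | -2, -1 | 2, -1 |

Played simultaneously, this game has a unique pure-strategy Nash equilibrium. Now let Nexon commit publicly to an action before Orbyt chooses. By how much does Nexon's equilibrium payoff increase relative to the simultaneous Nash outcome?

0

Work backward from Orbyt's decision.
- Alpha: Orbyt compares 4, -1, -7, 1, -2 and picks Std1; Nexon would get -2.
- Beta: Orbyt compares -5, -2, -3, 2, 8 and picks Std5; Nexon would get -5.
- Gamma: Orbyt compares 9, -9, -9, -1, -1 and picks Std1; Nexon would get 1.
Nexon's induced payoffs are -2, -5, 1, so Nexon commits to Gamma. Subgame-perfect outcome: (Gamma, Std1) with payoffs (1, 9).
Now find the simultaneous Nash equilibrium.
Nexon's best replies: Std1→Gamma; Std2→Beta; Std3→Alpha; Std4→Beta; Std5→Gamma.
Orbyt's best replies: Alpha→Std1; Beta→Std5; Gamma→Std1.
The unique mutual best reply is (Gamma, Std1), giving (1, 9).
Nexon's commitment gain: 1 − 1 = 0.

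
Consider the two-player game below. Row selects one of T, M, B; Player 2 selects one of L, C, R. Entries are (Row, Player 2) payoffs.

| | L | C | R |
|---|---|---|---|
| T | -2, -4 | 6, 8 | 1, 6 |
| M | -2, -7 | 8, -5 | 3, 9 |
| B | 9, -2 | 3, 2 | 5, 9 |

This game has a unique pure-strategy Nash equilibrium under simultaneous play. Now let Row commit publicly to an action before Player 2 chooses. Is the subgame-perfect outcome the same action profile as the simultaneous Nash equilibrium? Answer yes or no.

no

Solve by backward induction (Row leads).
- T → Player 2 plays C (best of -4, 8, 6); Row gets 6.
- M → Player 2 plays R (best of -7, -5, 9); Row gets 3.
- B → Player 2 plays R (best of -2, 2, 9); Row gets 5.
Among 6, 3, 5, the best is 6 at T. Subgame-perfect outcome: (T, C) with payoffs (6, 8).
Under simultaneous play:
Row's best replies: L→B; C→M; R→B.
Player 2's best replies: T→C; M→R; B→R.
The unique mutual best reply is (B, R), giving (5, 9).
Sequential outcome (T, C) differs from the Nash profile (B, R).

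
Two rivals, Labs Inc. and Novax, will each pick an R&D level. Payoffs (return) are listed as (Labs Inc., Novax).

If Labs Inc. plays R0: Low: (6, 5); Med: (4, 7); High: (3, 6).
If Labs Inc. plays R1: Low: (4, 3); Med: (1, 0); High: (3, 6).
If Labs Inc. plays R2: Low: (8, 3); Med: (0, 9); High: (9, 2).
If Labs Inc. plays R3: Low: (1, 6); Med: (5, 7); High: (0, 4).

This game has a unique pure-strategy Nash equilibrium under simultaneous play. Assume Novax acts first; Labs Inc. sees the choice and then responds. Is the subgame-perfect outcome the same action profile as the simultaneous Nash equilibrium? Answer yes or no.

yes

Backward induction with Novax moving first.
- Low: BR = R2, leader payoff 3.
- Med: BR = R3, leader payoff 7.
- High: BR = R2, leader payoff 2.
Maximizing over 3, 7, 2, Novax chooses Med. Subgame-perfect outcome: (R3, Med) with payoffs (5, 7).
Under simultaneous play:
Labs Inc.'s best replies: Low→R2; Med→R3; High→R2.
Novax's best replies: R0→Med; R1→High; R2→Med; R3→Med.
The unique mutual best reply is (R3, Med), giving (5, 7).
Sequential outcome (R3, Med) coincides with the Nash profile (R3, Med).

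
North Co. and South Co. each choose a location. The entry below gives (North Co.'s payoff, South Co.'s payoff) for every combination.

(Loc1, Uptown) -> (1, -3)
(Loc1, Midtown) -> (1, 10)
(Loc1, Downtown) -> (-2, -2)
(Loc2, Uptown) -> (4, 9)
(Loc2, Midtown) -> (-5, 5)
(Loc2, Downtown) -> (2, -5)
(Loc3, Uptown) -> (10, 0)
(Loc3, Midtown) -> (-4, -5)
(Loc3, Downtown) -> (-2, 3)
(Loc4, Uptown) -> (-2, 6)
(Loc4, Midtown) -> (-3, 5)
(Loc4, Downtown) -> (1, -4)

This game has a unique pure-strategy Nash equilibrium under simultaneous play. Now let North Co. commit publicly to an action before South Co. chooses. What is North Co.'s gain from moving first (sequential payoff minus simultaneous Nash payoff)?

3

South Co. best-responds to each possible North Co. move:
- Loc1 → South Co. plays Midtown (best of -3, 10, -2); North Co. gets 1.
- Loc2 → South Co. plays Uptown (best of 9, 5, -5); North Co. gets 4.
- Loc3 → South Co. plays Downtown (best of 0, -5, 3); North Co. gets -2.
- Loc4 → South Co. plays Uptown (best of 6, 5, -4); North Co. gets -2.
Maximizing over 1, 4, -2, -2, North Co. chooses Loc2. Subgame-perfect outcome: (Loc2, Uptown) with payoffs (4, 9).
For the simultaneous game, intersect best replies.
North Co.'s best replies: Uptown→Loc3; Midtown→Loc1; Downtown→Loc2.
South Co.'s best replies: Loc1→Midtown; Loc2→Uptown; Loc3→Downtown; Loc4→Uptown.
Only (Loc1, Midtown) has each player best-responding; Nash payoffs (1, 10).
North Co.'s commitment gain: 4 − 1 = 3.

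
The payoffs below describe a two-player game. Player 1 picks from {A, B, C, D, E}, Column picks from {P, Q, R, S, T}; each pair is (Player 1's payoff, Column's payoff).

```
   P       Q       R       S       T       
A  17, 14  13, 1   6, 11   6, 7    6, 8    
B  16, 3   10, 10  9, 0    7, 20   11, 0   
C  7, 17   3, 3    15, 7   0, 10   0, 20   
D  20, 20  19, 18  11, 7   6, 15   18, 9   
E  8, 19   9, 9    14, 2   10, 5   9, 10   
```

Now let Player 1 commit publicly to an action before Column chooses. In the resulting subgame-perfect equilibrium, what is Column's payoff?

Work backward from Column's decision.
- A: Column compares 14, 1, 11, 7, 8 and picks P; Player 1 would get 17.
- B: Column compares 3, 10, 0, 20, 0 and picks S; Player 1 would get 7.
- C: Column compares 17, 3, 7, 10, 20 and picks T; Player 1 would get 0.
- D: Column compares 20, 18, 7, 15, 9 and picks P; Player 1 would get 20.
- E: Column compares 19, 9, 2, 5, 10 and picks P; Player 1 would get 8.
Maximizing over 17, 7, 0, 20, 8, Player 1 chooses D. Subgame-perfect outcome: (D, P) with payoffs (20, 20).

20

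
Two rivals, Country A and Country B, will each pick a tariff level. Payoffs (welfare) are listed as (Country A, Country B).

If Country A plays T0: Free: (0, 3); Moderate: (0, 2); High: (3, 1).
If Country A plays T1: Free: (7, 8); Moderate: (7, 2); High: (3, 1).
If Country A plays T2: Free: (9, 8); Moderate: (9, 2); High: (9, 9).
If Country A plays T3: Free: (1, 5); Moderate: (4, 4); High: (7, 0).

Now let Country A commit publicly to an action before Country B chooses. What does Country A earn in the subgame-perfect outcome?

9

Work backward from Country B's decision.
- T0 → Country B plays Free (best of 3, 2, 1); Country A gets 0.
- T1 → Country B plays Free (best of 8, 2, 1); Country A gets 7.
- T2 → Country B plays High (best of 8, 2, 9); Country A gets 9.
- T3 → Country B plays Free (best of 5, 4, 0); Country A gets 1.
Maximizing over 0, 7, 9, 1, Country A chooses T2. Subgame-perfect outcome: (T2, High) with payoffs (9, 9).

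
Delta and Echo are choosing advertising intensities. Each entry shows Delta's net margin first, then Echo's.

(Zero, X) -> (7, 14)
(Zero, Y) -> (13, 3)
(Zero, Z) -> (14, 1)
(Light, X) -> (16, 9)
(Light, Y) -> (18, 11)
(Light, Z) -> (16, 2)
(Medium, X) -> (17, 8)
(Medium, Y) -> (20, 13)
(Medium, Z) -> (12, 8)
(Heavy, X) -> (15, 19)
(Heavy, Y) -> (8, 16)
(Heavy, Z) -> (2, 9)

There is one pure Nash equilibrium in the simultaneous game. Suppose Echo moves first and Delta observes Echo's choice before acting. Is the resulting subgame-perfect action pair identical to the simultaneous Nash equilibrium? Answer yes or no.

Backward induction with Echo moving first.
- X → Delta plays Medium (best of 7, 16, 17, 15); Echo gets 8.
- Y → Delta plays Medium (best of 13, 18, 20, 8); Echo gets 13.
- Z → Delta plays Light (best of 14, 16, 12, 2); Echo gets 2.
Among 8, 13, 2, the best is 13 at Y. Subgame-perfect outcome: (Medium, Y) with payoffs (20, 13).
Now find the simultaneous Nash equilibrium.
Delta's best replies: X→Medium; Y→Medium; Z→Light.
Echo's best replies: Zero→X; Light→Y; Medium→Y; Heavy→X.
The unique mutual best reply is (Medium, Y), giving (20, 13).
Sequential outcome (Medium, Y) coincides with the Nash profile (Medium, Y).

yes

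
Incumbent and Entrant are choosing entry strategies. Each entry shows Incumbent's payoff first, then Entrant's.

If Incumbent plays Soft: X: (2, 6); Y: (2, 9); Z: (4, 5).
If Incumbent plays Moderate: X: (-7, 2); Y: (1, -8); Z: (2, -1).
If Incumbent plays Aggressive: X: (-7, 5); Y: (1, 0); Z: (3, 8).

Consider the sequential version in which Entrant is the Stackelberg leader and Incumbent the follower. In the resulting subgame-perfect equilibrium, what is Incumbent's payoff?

2

Solve by backward induction (Entrant leads).
- X → Incumbent plays Soft (best of 2, -7, -7); Entrant gets 6.
- Y → Incumbent plays Soft (best of 2, 1, 1); Entrant gets 9.
- Z → Incumbent plays Soft (best of 4, 2, 3); Entrant gets 5.
Entrant's induced payoffs are 6, 9, 5, so Entrant commits to Y. Subgame-perfect outcome: (Soft, Y) with payoffs (2, 9).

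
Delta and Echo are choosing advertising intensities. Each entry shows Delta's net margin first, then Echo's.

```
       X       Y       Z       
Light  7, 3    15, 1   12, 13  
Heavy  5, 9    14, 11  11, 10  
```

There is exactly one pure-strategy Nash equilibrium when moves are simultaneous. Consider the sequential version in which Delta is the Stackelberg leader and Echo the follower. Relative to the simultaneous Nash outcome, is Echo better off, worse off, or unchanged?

worse off

Echo best-responds to each possible Delta move:
- Light: Echo compares 3, 1, 13 and picks Z; Delta would get 12.
- Heavy: Echo compares 9, 11, 10 and picks Y; Delta would get 14.
Among 12, 14, the best is 14 at Heavy. Subgame-perfect outcome: (Heavy, Y) with payoffs (14, 11).
Now find the simultaneous Nash equilibrium.
Delta's best replies: X→Light; Y→Light; Z→Light.
Echo's best replies: Light→Z; Heavy→Y.
The unique mutual best reply is (Light, Z), giving (12, 13).
Echo earns 11 sequentially versus 13 at the Nash outcome: worse off.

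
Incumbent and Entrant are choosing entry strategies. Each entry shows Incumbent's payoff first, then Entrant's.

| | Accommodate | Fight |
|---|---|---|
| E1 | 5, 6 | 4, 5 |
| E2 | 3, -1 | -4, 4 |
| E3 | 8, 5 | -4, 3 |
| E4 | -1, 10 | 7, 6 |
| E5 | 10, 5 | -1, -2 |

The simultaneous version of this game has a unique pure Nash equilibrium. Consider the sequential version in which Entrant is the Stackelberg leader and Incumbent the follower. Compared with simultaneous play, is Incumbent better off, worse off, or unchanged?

worse off

Incumbent best-responds to each possible Entrant move:
- Accommodate: Incumbent compares 5, 3, 8, -1, 10 and picks E5; Entrant would get 5.
- Fight: Incumbent compares 4, -4, -4, 7, -1 and picks E4; Entrant would get 6.
Among 5, 6, the best is 6 at Fight. Subgame-perfect outcome: (E4, Fight) with payoffs (7, 6).
Under simultaneous play:
Incumbent's best replies: Accommodate→E5; Fight→E4.
Entrant's best replies: E1→Accommodate; E2→Fight; E3→Accommodate; E4→Accommodate; E5→Accommodate.
Only (E5, Accommodate) has each player best-responding; Nash payoffs (10, 5).
Incumbent earns 7 sequentially versus 10 at the Nash outcome: worse off.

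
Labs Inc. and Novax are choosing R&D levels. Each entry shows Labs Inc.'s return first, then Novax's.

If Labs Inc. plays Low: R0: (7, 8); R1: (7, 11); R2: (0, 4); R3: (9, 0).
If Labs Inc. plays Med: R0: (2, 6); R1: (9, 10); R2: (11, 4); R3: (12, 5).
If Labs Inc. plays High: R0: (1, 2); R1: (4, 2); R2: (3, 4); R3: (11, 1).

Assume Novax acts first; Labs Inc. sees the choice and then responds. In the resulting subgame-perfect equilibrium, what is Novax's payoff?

10

Backward induction with Novax moving first.
- R0 → Labs Inc. plays Low (best of 7, 2, 1); Novax gets 8.
- R1 → Labs Inc. plays Med (best of 7, 9, 4); Novax gets 10.
- R2 → Labs Inc. plays Med (best of 0, 11, 3); Novax gets 4.
- R3 → Labs Inc. plays Med (best of 9, 12, 11); Novax gets 5.
Among 8, 10, 4, 5, the best is 10 at R1. Subgame-perfect outcome: (Med, R1) with payoffs (9, 10).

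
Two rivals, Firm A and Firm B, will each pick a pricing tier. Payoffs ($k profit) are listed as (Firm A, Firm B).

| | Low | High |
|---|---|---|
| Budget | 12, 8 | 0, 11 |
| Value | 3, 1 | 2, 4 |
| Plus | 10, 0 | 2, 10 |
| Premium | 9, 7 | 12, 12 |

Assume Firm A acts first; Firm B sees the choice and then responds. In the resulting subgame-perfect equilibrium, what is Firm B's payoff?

Solve by backward induction (Firm A leads).
- Budget → Firm B plays High (best of 8, 11); Firm A gets 0.
- Value → Firm B plays High (best of 1, 4); Firm A gets 2.
- Plus → Firm B plays High (best of 0, 10); Firm A gets 2.
- Premium → Firm B plays High (best of 7, 12); Firm A gets 12.
Firm A's induced payoffs are 0, 2, 2, 12, so Firm A commits to Premium. Subgame-perfect outcome: (Premium, High) with payoffs (12, 12).

12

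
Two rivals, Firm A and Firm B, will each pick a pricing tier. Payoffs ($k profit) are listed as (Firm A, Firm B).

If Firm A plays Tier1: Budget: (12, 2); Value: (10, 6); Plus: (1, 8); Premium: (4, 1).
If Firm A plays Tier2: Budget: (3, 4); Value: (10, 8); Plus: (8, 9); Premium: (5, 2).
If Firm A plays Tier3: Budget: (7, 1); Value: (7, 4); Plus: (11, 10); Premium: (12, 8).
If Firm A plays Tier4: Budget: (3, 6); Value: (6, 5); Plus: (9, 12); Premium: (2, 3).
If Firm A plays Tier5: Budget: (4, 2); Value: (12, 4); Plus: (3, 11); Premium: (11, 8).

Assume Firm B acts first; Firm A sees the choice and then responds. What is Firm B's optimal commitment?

Firm A best-responds to each possible Firm B move:
- Budget: BR = Tier1, leader payoff 2.
- Value: BR = Tier5, leader payoff 4.
- Plus: BR = Tier3, leader payoff 10.
- Premium: BR = Tier3, leader payoff 8.
Maximizing over 2, 4, 10, 8, Firm B chooses Plus. Subgame-perfect outcome: (Tier3, Plus) with payoffs (11, 10).

Plus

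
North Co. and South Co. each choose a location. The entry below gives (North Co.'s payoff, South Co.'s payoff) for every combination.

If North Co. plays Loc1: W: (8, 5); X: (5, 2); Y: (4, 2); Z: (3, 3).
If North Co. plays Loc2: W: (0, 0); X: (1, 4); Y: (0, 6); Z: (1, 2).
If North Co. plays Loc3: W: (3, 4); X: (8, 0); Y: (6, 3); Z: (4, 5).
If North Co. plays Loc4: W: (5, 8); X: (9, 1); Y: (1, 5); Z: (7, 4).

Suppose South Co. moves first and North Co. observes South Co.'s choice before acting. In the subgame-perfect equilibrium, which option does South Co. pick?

Solve by backward induction (South Co. leads).
- W → North Co. plays Loc1 (best of 8, 0, 3, 5); South Co. gets 5.
- X → North Co. plays Loc4 (best of 5, 1, 8, 9); South Co. gets 1.
- Y → North Co. plays Loc3 (best of 4, 0, 6, 1); South Co. gets 3.
- Z → North Co. plays Loc4 (best of 3, 1, 4, 7); South Co. gets 4.
South Co.'s induced payoffs are 5, 1, 3, 4, so South Co. commits to W. Subgame-perfect outcome: (Loc1, W) with payoffs (8, 5).

W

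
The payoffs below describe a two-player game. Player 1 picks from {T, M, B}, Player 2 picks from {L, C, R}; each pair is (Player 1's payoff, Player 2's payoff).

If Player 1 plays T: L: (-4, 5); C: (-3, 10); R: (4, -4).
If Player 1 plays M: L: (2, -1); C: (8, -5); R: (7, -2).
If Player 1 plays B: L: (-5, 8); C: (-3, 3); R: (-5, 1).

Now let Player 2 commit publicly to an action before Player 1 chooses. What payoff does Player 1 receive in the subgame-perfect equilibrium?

2

Backward induction with Player 2 moving first.
- L: BR = M, leader payoff -1.
- C: BR = M, leader payoff -5.
- R: BR = M, leader payoff -2.
Maximizing over -1, -5, -2, Player 2 chooses L. Subgame-perfect outcome: (M, L) with payoffs (2, -1).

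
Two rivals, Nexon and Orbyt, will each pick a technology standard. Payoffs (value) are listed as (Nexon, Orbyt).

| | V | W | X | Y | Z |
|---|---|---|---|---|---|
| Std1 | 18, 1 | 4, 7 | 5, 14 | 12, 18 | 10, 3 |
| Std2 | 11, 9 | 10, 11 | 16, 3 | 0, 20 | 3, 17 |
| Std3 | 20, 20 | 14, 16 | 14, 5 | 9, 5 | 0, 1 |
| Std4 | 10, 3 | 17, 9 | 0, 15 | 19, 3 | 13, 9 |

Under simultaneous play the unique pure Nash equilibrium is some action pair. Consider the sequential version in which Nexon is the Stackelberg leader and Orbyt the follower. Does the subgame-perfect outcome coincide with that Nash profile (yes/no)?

yes

Orbyt best-responds to each possible Nexon move:
- Std1: BR = Y, leader payoff 12.
- Std2: BR = Y, leader payoff 0.
- Std3: BR = V, leader payoff 20.
- Std4: BR = X, leader payoff 0.
Maximizing over 12, 0, 20, 0, Nexon chooses Std3. Subgame-perfect outcome: (Std3, V) with payoffs (20, 20).
Under simultaneous play:
Nexon's best replies: V→Std3; W→Std4; X→Std2; Y→Std4; Z→Std4.
Orbyt's best replies: Std1→Y; Std2→Y; Std3→V; Std4→X.
Only (Std3, V) has each player best-responding; Nash payoffs (20, 20).
Sequential outcome (Std3, V) coincides with the Nash profile (Std3, V).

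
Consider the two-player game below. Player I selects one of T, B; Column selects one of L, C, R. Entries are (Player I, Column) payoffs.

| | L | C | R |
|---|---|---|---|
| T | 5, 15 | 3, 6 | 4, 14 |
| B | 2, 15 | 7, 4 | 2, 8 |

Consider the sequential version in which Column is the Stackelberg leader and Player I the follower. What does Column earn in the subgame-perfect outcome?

15

Work backward from Player I's decision.
- L: BR = T, leader payoff 15.
- C: BR = B, leader payoff 4.
- R: BR = T, leader payoff 14.
Column's induced payoffs are 15, 4, 14, so Column commits to L. Subgame-perfect outcome: (T, L) with payoffs (5, 15).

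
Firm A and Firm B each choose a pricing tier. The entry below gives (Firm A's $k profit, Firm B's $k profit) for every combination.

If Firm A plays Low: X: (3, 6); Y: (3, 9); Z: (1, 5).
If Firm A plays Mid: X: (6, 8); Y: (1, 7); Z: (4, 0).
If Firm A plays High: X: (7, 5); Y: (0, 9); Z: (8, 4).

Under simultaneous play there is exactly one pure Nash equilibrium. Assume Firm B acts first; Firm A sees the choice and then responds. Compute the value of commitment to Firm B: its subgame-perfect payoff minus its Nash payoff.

0

Work backward from Firm A's decision.
- X: BR = High, leader payoff 5.
- Y: BR = Low, leader payoff 9.
- Z: BR = High, leader payoff 4.
Maximizing over 5, 9, 4, Firm B chooses Y. Subgame-perfect outcome: (Low, Y) with payoffs (3, 9).
For the simultaneous game, intersect best replies.
Firm A's best replies: X→High; Y→Low; Z→High.
Firm B's best replies: Low→Y; Mid→X; High→Y.
The unique mutual best reply is (Low, Y), giving (3, 9).
Firm B's commitment gain: 9 − 9 = 0.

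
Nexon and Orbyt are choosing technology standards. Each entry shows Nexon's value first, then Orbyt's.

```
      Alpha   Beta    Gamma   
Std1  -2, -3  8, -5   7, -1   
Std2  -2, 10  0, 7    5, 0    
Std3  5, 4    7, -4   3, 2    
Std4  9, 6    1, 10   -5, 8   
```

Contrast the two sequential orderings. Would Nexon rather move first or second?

If Nexon leads: Orbyt's best replies are Std1→Gamma, Std2→Alpha, Std3→Alpha, Std4→Beta; Nexon's induced payoffs 7, -2, 5, 1; outcome (Std1, Gamma), payoffs (7, -1).
If Orbyt leads: Nexon's best replies are Alpha→Std4, Beta→Std1, Gamma→Std1; Orbyt's induced payoffs 6, -5, -1; outcome (Std4, Alpha), payoffs (9, 6).
Nexon gets 7 moving first and 9 moving second, so Nexon prefers to move second.

second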